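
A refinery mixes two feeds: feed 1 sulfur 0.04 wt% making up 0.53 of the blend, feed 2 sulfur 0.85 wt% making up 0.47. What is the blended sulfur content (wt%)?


Linear sulfur blending: S_blend = x1*S1 + x2*S2
Contribution 1: 0.53 * 0.04 = 0.0212 wt%
Contribution 2: 0.47 * 0.85 = 0.3995 wt%
S_blend = 0.0212 + 0.3995 = 0.4207

0.4207 wt%


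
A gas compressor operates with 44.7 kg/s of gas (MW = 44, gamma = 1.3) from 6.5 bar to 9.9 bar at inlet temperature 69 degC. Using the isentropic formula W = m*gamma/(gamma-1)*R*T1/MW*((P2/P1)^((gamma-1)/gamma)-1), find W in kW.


Isentropic work: W = m*(gamma/(gamma-1))*(R*T1/MW)*((P2/P1)^((gamma-1)/gamma) - 1)
T1 = 69 + 273.15 = 342.15 K
Pressure ratio = 9.9 / 6.5 = 1.52308
Exponent = (1.3 - 1)/1.3 = 0.230769
(P2/P1)^exp - 1 = 1.52308^0.230769 - 1 = 0.101962
W = 44.7 * 1.3 / 0.3 * 8.314 * 342.15 / 44 * 0.101962 = 1277

1277 kW


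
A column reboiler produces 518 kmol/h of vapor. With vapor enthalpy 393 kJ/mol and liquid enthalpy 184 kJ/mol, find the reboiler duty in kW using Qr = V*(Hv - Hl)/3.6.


Qr = 518 * (393 - 184) / 3.6 = 518 * 209 / 3.6 = 30070

30070 kW


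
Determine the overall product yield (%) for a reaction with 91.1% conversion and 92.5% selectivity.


Overall yield = conversion (%) * selectivity (%) / 100
Conversion = 91.1%, Selectivity = 92.5%
Y = 91.1 * 92.5 / 100
= 84.2675 %

84.2675 %


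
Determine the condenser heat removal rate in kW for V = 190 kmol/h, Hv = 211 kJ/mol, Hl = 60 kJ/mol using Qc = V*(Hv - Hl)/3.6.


Qc = 190 * (211 - 60) / 3.6 = 190 * 151 / 3.6 = 7969

7969 kW


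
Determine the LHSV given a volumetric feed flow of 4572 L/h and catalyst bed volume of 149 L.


LHSV = volumetric feed rate / catalyst volume
= 4572 L/h / 149 L
= 30.68 h^-1

30.68 h^-1


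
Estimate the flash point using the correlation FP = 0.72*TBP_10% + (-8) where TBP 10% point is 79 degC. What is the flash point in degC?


FP = 0.72 * 79 + (-8) = 48.88

48.88 degC


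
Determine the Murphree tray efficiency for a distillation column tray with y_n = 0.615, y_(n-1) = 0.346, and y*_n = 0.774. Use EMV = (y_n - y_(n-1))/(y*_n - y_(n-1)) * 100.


Murphree vapor efficiency: EMV = (y_n - y_(n-1)) / (y*_n - y_(n-1)) * 100
EMV = (0.615 - 0.346) / (0.774 - 0.346) * 100 = 0.269 / 0.428 * 100 = 62.85

62.85 %


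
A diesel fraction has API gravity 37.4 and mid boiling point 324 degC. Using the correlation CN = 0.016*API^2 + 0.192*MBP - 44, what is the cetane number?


CN = 0.016 * 37.4^2 + 0.192 * 324 - 44
CN = 22.38016 + 62.208 - 44 = 40.58816

40.58816


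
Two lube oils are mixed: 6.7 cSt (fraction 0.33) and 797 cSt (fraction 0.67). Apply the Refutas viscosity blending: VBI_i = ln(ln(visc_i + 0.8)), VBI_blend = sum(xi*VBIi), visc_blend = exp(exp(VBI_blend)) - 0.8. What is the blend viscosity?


Refutas method: VBN_i = 14.534*ln(ln(visc_i + 0.8)) + 10.975, blended linearly by mass fraction; since VBN is linear in VBI_i = ln(ln(visc_i + 0.8)) and the fractions sum to 1, blend VBI directly: visc = exp(exp(VBI_blend)) - 0.8
VBI_1 = ln(ln(6.7 + 0.8)) = 0.700571
VBI_2 = ln(ln(797 + 0.8)) = 1.8994
VBI_blend = 0.33 * 0.700571 + 0.67 * 1.8994 = 1.50379
visc_blend = exp(exp(1.50379)) - 0.8 = 89.10

89.10 cSt


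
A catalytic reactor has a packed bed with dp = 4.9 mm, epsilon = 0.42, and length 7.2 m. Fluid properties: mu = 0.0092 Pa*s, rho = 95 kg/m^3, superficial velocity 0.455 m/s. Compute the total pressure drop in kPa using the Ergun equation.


dp = 4.9 mm = 0.0049 m
Viscous term = 150*0.0092*0.455*(1-0.42)^2 / (0.0049^2*0.42^3) = 118743
Inertial term = 1.75*95*0.455^2*(1-0.42) / (0.0049*0.42^3) = 54988.1
dP/L = 118743 + 54988.1 = 173731 Pa/m
dP = 173731 * 7.2 / 1000 = 1251 kPa

1251 kPa


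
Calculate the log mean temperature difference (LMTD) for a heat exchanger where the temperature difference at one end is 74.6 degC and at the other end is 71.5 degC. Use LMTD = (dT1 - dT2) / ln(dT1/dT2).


LMTD = (dT1 - dT2) / ln(dT1/dT2)
= (74.6 - 71.5) / ln(74.6 / 71.5) = 3.1 / 0.0424431 = 73.04

73.04 degC


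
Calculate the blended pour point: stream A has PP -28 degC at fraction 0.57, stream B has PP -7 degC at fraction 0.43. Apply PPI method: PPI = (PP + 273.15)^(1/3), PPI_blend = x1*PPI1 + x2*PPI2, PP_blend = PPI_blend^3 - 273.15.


PPI_1 = (-28 + 273.15)^(1/3) = 6.258601
PPI_2 = (-7 + 273.15)^(1/3) = 6.432436
PPI_blend = 0.57 * 6.258601 + 0.43 * 6.432436 = 6.33335
PP_blend = 6.33335^3 - 273.15 = 254.039 - 273.15 = -19.11

-19.11 degC


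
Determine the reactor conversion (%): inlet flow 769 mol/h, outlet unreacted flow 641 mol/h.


X = (F_in - F_out) / F_in * 100
Moles reacted = 769 - 641 = 128
X = 128 / 769 * 100
= 0.1664 * 100
= 16.64 %

16.64 %


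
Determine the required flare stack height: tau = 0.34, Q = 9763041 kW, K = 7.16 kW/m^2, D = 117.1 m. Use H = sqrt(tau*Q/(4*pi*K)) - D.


tau*Q/(4*pi*K) = 0.34 * 9763041 / (4 * pi * 7.16) = 36892.8
sqrt(36892.8) = 192.075
H = 192.075 - 117.1 = 74.97

74.97 m


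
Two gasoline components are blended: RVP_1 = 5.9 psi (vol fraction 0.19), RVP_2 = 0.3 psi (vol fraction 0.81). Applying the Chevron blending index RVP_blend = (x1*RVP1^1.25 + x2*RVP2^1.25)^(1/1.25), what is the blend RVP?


Chevron index: RVP_blend = (sum xi*RVPi^1.25)^(1/1.25)
RVP^1.25 terms: 0.19 * 5.9^1.25 + 0.81 * 0.3^1.25 = 1.92694
RVP_blend = 1.92694^(1/1.25) = 1.690

1.690 psi


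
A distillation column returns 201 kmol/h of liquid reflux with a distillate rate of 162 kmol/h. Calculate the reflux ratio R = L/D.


Reflux ratio definition: R = L / D (liquid returned / distillate withdrawn)
L = 201 kmol/h, D = 162 kmol/h
R = 201 / 162 = 1.241

1.241


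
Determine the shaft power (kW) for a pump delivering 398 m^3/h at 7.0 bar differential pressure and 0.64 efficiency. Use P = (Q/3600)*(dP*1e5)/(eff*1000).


Q = 398 / 3600 = 0.110556 m^3/s
P = 0.110556 * (7.0 * 1e5) / 0.64 / 1000 = 120.9

120.9 kW


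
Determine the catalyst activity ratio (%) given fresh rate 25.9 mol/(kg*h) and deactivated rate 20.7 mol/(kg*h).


Activity (%) = (rate_used / rate_fresh) * 100
rate_used = 20.7, rate_fresh = 25.9
= (20.7 / 25.9) * 100
= 0.7992 * 100 = 79.92

79.92 %


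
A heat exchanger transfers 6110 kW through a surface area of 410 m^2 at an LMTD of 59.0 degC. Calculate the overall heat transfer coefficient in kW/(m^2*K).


From Q = U*A*LMTD, U = Q / (A * LMTD)
U = 6110 / (410 * 59.0) = 6110 / 24190 = 0.2526

0.2526 kW/(m^2*K)


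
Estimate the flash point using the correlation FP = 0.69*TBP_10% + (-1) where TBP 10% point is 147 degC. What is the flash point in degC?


FP = 0.69 * 147 + (-1) = 100.43

100.43 degC


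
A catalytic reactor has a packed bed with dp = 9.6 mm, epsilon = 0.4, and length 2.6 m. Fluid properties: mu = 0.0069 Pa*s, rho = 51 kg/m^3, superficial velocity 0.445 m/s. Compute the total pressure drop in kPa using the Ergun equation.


dp = 9.6 mm = 0.0096 m
Viscous term = 150*0.0069*0.445*(1-0.4)^2 / (0.0096^2*0.4^3) = 28111.3
Inertial term = 1.75*51*0.445^2*(1-0.4) / (0.0096*0.4^3) = 17259.5
dP/L = 28111.3 + 17259.5 = 45370.8 Pa/m
dP = 45370.8 * 2.6 / 1000 = 118.0 kPa

118.0 kPa


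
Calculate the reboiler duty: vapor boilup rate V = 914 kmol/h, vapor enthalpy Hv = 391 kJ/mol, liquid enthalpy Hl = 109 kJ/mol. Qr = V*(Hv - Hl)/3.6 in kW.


Qr = 914 * (391 - 109) / 3.6 = 914 * 282 / 3.6 = 71600

71600 kW


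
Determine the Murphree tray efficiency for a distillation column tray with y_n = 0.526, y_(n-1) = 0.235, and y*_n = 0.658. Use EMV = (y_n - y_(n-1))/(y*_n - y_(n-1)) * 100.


Murphree vapor efficiency: EMV = (y_n - y_(n-1)) / (y*_n - y_(n-1)) * 100
EMV = (0.526 - 0.235) / (0.658 - 0.235) * 100 = 0.291 / 0.423 * 100 = 68.79

68.79 %


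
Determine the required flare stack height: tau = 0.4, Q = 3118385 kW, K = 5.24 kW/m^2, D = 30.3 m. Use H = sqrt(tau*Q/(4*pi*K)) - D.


tau*Q/(4*pi*K) = 0.4 * 3118385 / (4 * pi * 5.24) = 18943
sqrt(18943) = 137.634
H = 137.634 - 30.3 = 107.3

107.3 m


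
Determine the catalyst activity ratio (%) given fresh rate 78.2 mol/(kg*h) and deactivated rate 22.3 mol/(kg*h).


Activity (%) = (rate_used / rate_fresh) * 100
rate_used = 22.3, rate_fresh = 78.2
= (22.3 / 78.2) * 100
= 0.2852 * 100 = 28.52

28.52 %


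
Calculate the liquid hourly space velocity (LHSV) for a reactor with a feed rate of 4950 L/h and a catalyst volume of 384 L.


LHSV = volumetric feed rate / catalyst volume
= 4950 L/h / 384 L
= 12.89 h^-1

12.89 h^-1


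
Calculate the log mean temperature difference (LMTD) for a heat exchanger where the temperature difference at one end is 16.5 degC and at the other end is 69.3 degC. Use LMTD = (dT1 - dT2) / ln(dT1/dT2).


LMTD = (dT1 - dT2) / ln(dT1/dT2)
= (16.5 - 69.3) / ln(16.5 / 69.3) = -52.8 / -1.43508 = 36.79

36.79 degC


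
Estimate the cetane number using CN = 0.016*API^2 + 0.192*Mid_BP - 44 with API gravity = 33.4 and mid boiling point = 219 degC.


CN = 0.016 * 33.4^2 + 0.192 * 219 - 44
CN = 17.84896 + 42.048 - 44 = 15.89696

15.89696


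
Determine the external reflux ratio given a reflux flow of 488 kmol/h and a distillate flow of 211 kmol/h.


Reflux ratio definition: R = L / D (liquid returned / distillate withdrawn)
L = 488 kmol/h, D = 211 kmol/h
R = 488 / 211 = 2.313

2.313


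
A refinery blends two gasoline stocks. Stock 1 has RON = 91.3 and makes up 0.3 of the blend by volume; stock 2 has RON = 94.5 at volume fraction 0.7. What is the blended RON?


Linear blending: RON_blend = sum(vi * RONi)
Contribution 1: 0.3 * 91.3 = 27.39
Contribution 2: 0.7 * 94.5 = 66.15
RON_blend = 27.39 + 66.15 = 93.54

93.54


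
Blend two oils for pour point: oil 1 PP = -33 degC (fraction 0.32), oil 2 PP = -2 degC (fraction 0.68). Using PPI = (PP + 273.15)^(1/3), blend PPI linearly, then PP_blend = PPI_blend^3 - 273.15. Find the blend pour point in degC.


PPI_1 = (-33 + 273.15)^(1/3) = 6.215759
PPI_2 = (-2 + 273.15)^(1/3) = 6.472467
PPI_blend = 0.32 * 6.215759 + 0.68 * 6.472467 = 6.39032
PP_blend = 6.39032^3 - 273.15 = 260.9563 - 273.15 = -12.19

-12.19 degC


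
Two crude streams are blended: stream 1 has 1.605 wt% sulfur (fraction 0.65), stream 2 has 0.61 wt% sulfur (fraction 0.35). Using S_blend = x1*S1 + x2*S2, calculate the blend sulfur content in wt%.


Linear sulfur blending: S_blend = x1*S1 + x2*S2
Contribution 1: 0.65 * 1.605 = 1.04325 wt%
Contribution 2: 0.35 * 0.61 = 0.2135 wt%
S_blend = 1.04325 + 0.2135 = 1.25675

1.25675 wt%


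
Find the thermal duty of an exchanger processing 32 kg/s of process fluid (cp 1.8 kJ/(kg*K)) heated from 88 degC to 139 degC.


Q = m_dot * cp * delta_T
delta_T = 139 - 88 = 51 K
Q = 32 * 1.8 * 51
= 57.6 * 51
= 2937.6 kW

2937.6 kW


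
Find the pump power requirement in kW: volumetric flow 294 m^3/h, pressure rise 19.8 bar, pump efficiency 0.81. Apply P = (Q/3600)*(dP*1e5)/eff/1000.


Q = 294 / 3600 = 0.0816667 m^3/s
P = 0.0816667 * (19.8 * 1e5) / 0.81 / 1000 = 199.6

199.6 kW


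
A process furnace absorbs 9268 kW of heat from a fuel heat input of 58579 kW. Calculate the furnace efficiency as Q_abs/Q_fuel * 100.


Furnace efficiency = Q_absorbed / Q_fuel * 100
= 9268 / 58579 * 100 = 15.82

15.82 %


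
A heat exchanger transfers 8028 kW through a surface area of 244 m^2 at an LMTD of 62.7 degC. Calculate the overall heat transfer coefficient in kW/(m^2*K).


From Q = U*A*LMTD, U = Q / (A * LMTD)
U = 8028 / (244 * 62.7) = 8028 / 15298.8 = 0.5247

0.5247 kW/(m^2*K)


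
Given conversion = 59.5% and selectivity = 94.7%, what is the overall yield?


Overall yield = conversion (%) * selectivity (%) / 100
Conversion = 59.5%, Selectivity = 94.7%
Y = 59.5 * 94.7 / 100
= 56.3465 %

56.3465 %


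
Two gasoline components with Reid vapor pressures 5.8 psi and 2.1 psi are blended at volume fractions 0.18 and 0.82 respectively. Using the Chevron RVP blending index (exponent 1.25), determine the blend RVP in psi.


Chevron index: RVP_blend = (sum xi*RVPi^1.25)^(1/1.25)
RVP^1.25 terms: 0.18 * 5.8^1.25 + 0.82 * 2.1^1.25 = 3.6931
RVP_blend = 3.6931^(1/1.25) = 2.844

2.844 psi


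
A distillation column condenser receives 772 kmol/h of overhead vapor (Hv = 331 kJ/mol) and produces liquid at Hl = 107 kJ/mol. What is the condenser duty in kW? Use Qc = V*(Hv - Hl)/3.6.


Qc = 772 * (331 - 107) / 3.6 = 772 * 224 / 3.6 = 48040

48040 kW


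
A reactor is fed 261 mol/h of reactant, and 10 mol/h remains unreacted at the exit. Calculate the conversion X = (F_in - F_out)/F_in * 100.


X = (F_in - F_out) / F_in * 100
Moles reacted = 261 - 10 = 251
X = 251 / 261 * 100
= 0.9617 * 100
= 96.17 %

96.17 %


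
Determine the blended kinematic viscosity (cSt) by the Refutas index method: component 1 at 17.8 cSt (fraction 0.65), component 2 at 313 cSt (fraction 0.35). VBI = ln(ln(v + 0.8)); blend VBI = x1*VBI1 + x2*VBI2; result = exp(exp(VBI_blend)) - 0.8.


Refutas method: VBN_i = 14.534*ln(ln(visc_i + 0.8)) + 10.975, blended linearly by mass fraction; since VBN is linear in VBI_i = ln(ln(visc_i + 0.8)) and the fractions sum to 1, blend VBI directly: visc = exp(exp(VBI_blend)) - 0.8
VBI_1 = ln(ln(17.8 + 0.8)) = 1.07267
VBI_2 = ln(ln(313 + 0.8)) = 1.74898
VBI_blend = 0.65 * 1.07267 + 0.35 * 1.74898 = 1.30938
visc_blend = exp(exp(1.30938)) - 0.8 = 39.80

39.80 cSt


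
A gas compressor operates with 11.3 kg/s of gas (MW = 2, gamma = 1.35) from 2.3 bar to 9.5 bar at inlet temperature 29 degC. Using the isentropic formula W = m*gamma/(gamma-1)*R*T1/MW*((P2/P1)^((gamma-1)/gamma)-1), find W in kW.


Isentropic work: W = m*(gamma/(gamma-1))*(R*T1/MW)*((P2/P1)^((gamma-1)/gamma) - 1)
T1 = 29 + 273.15 = 302.15 K
Pressure ratio = 9.5 / 2.3 = 4.13043
Exponent = (1.35 - 1)/1.35 = 0.259259
(P2/P1)^exp - 1 = 4.13043^0.259259 - 1 = 0.444449
W = 11.3 * 1.35 / 0.35 * 8.314 * 302.15 / 2 * 0.444449 = 24330

24330 kW


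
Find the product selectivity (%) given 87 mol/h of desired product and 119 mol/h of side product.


Selectivity = desired / (desired + undesired) * 100
Total products = 87 + 119 = 206 mol/h
S = 87 / 206 * 100
= 0.4223 * 100
= 42.23 %

42.23 %


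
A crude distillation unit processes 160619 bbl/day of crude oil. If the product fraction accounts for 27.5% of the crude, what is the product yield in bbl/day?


Crude throughput = 160619 bbl/day
Fraction yield = 27.5%
yield = throughput * fraction / 100
yield = 160619 * 27.5 / 100 = 44170.225

44170.225 bbl/day


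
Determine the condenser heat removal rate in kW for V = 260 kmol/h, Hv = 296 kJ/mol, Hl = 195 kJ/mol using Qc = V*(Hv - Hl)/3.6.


Qc = 260 * (296 - 195) / 3.6 = 260 * 101 / 3.6 = 7294

7294 kW


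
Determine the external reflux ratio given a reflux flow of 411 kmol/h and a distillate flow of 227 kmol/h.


Reflux ratio definition: R = L / D (liquid returned / distillate withdrawn)
L = 411 kmol/h, D = 227 kmol/h
R = 411 / 227 = 1.811

1.811


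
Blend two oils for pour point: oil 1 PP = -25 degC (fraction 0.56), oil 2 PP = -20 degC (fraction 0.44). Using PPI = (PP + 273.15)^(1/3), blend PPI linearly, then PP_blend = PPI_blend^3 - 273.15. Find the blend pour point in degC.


PPI_1 = (-25 + 273.15)^(1/3) = 6.284028
PPI_2 = (-20 + 273.15)^(1/3) = 6.325953
PPI_blend = 0.56 * 6.284028 + 0.44 * 6.325953 = 6.302475
PP_blend = 6.302475^3 - 273.15 = 250.3418 - 273.15 = -22.81

-22.81 degC


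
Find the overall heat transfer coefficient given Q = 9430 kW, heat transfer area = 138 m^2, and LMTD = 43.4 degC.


From Q = U*A*LMTD, U = Q / (A * LMTD)
U = 9430 / (138 * 43.4) = 9430 / 5989.2 = 1.575

1.575 kW/(m^2*K)


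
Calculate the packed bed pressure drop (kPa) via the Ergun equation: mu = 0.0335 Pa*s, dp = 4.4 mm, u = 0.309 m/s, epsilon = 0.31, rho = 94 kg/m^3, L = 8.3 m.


dp = 4.4 mm = 0.0044 m
Viscous term = 150*0.0335*0.309*(1-0.31)^2 / (0.0044^2*0.31^3) = 1281750
Inertial term = 1.75*94*0.309^2*(1-0.31) / (0.0044*0.31^3) = 82678.8
dP/L = 1281750 + 82678.8 = 1364430 Pa/m
dP = 1364430 * 8.3 / 1000 = 11320 kPa

11320 kPa


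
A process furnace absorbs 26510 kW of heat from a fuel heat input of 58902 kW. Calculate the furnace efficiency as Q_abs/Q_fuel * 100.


Furnace efficiency = Q_absorbed / Q_fuel * 100
= 26510 / 58902 * 100 = 45.01

45.01 %


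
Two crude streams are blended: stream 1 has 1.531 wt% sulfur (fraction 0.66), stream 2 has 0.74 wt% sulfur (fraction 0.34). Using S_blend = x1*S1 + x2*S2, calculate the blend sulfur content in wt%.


Linear sulfur blending: S_blend = x1*S1 + x2*S2
Contribution 1: 0.66 * 1.531 = 1.01046 wt%
Contribution 2: 0.34 * 0.74 = 0.2516 wt%
S_blend = 1.01046 + 0.2516 = 1.26206

1.26206 wt%


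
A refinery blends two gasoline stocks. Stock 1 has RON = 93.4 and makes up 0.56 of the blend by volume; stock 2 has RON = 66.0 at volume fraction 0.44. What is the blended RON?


Linear blending: RON_blend = sum(vi * RONi)
Contribution 1: 0.56 * 93.4 = 52.304
Contribution 2: 0.44 * 66.0 = 29.04
RON_blend = 52.304 + 29.04 = 81.344

81.344


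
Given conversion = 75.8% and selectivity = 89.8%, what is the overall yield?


Overall yield = conversion (%) * selectivity (%) / 100
Conversion = 75.8%, Selectivity = 89.8%
Y = 75.8 * 89.8 / 100
= 68.0684 %

68.0684 %


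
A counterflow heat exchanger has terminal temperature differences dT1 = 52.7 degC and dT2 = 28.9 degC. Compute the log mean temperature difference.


LMTD = (dT1 - dT2) / ln(dT1/dT2)
= (52.7 - 28.9) / ln(52.7 / 28.9) = 23.8 / 0.600774 = 39.62

39.62 degC


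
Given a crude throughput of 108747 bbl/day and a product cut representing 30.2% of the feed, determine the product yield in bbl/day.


Crude throughput = 108747 bbl/day
Fraction yield = 30.2%
yield = throughput * fraction / 100
yield = 108747 * 30.2 / 100 = 32841.594

32841.594 bbl/day


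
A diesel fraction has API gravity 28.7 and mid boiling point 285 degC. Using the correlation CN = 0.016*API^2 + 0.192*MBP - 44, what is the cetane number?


CN = 0.016 * 28.7^2 + 0.192 * 285 - 44
CN = 13.17904 + 54.72 - 44 = 23.89904

23.89904


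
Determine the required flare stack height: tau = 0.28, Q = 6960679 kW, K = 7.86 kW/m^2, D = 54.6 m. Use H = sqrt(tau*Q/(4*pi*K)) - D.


tau*Q/(4*pi*K) = 0.28 * 6960679 / (4 * pi * 7.86) = 19732.3
sqrt(19732.3) = 140.472
H = 140.472 - 54.6 = 85.87

85.87 m


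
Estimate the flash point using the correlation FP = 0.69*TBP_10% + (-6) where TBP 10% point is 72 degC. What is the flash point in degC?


FP = 0.69 * 72 + (-6) = 43.68

43.68 degC


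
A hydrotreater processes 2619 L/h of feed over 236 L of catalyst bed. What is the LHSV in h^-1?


LHSV = volumetric feed rate / catalyst volume
= 2619 L/h / 236 L
= 11.10 h^-1

11.10 h^-1


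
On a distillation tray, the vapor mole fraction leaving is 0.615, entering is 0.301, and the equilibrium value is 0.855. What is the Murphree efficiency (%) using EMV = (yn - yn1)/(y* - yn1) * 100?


Murphree vapor efficiency: EMV = (y_n - y_(n-1)) / (y*_n - y_(n-1)) * 100
EMV = (0.615 - 0.301) / (0.855 - 0.301) * 100 = 0.314 / 0.554 * 100 = 56.68

56.68 %


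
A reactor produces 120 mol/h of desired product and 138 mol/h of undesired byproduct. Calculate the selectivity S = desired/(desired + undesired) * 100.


Selectivity = desired / (desired + undesired) * 100
Total products = 120 + 138 = 258 mol/h
S = 120 / 258 * 100
= 0.4651 * 100
= 46.51 %

46.51 %


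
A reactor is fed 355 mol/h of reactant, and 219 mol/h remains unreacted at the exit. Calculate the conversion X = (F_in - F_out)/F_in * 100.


X = (F_in - F_out) / F_in * 100
Moles reacted = 355 - 219 = 136
X = 136 / 355 * 100
= 0.3831 * 100
= 38.31 %

38.31 %


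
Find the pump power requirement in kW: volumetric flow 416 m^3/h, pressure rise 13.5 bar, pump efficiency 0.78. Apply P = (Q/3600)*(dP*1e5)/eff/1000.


Q = 416 / 3600 = 0.115556 m^3/s
P = 0.115556 * (13.5 * 1e5) / 0.78 / 1000 = 200.0

200.0 kW


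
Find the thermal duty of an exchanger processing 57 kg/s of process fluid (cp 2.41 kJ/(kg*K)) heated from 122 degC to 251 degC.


Q = m_dot * cp * delta_T
delta_T = 251 - 122 = 129 K
Q = 57 * 2.41 * 129
= 137.37 * 129
= 17720.73 kW

17720.73 kW


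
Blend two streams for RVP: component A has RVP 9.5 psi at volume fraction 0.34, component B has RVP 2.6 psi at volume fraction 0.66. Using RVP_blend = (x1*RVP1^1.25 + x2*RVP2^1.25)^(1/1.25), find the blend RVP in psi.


Chevron index: RVP_blend = (sum xi*RVPi^1.25)^(1/1.25)
RVP^1.25 terms: 0.34 * 9.5^1.25 + 0.66 * 2.6^1.25 = 7.84967
RVP_blend = 7.84967^(1/1.25) = 5.199

5.199 psi


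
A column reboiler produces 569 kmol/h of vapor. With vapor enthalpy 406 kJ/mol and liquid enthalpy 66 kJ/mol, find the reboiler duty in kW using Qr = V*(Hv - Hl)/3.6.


Qr = 569 * (406 - 66) / 3.6 = 569 * 340 / 3.6 = 53740

53740 kW


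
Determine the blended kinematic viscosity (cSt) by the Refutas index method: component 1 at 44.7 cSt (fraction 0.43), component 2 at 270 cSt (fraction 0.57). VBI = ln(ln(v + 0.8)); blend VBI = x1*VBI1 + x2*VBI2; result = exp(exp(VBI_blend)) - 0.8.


Refutas method: VBN_i = 14.534*ln(ln(visc_i + 0.8)) + 10.975, blended linearly by mass fraction; since VBN is linear in VBI_i = ln(ln(visc_i + 0.8)) and the fractions sum to 1, blend VBI directly: visc = exp(exp(VBI_blend)) - 0.8
VBI_1 = ln(ln(44.7 + 0.8)) = 1.33965
VBI_2 = ln(ln(270 + 0.8)) = 1.72301
VBI_blend = 0.43 * 1.33965 + 0.57 * 1.72301 = 1.55817
visc_blend = exp(exp(1.55817)) - 0.8 = 114.8

114.8 cSt


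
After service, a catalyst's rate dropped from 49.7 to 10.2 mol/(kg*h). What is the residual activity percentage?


Activity (%) = (rate_used / rate_fresh) * 100
rate_used = 10.2, rate_fresh = 49.7
= (10.2 / 49.7) * 100
= 0.2052 * 100 = 20.52

20.52 %


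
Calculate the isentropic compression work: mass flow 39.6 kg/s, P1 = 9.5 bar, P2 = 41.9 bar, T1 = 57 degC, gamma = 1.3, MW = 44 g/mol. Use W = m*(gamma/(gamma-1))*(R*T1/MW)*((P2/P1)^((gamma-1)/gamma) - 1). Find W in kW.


Isentropic work: W = m*(gamma/(gamma-1))*(R*T1/MW)*((P2/P1)^((gamma-1)/gamma) - 1)
T1 = 57 + 273.15 = 330.15 K
Pressure ratio = 41.9 / 9.5 = 4.41053
Exponent = (1.3 - 1)/1.3 = 0.230769
(P2/P1)^exp - 1 = 4.41053^0.230769 - 1 = 0.408408
W = 39.6 * 1.3 / 0.3 * 8.314 * 330.15 / 44 * 0.408408 = 4372

4372 kW


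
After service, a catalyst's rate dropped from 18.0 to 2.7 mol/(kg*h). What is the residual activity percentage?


Activity (%) = (rate_used / rate_fresh) * 100
rate_used = 2.7, rate_fresh = 18.0
= (2.7 / 18.0) * 100
= 0.1500 * 100 = 15.00

15.00 %


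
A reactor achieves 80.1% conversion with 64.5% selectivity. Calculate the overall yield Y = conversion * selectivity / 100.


Overall yield = conversion (%) * selectivity (%) / 100
Conversion = 80.1%, Selectivity = 64.5%
Y = 80.1 * 64.5 / 100
= 51.6645 %

51.6645 %


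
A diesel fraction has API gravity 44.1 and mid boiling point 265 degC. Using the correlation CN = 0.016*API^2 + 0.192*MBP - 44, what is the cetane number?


CN = 0.016 * 44.1^2 + 0.192 * 265 - 44
CN = 31.11696 + 50.88 - 44 = 37.99696

37.99696


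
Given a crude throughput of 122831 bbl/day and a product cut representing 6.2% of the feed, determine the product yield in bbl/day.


Crude throughput = 122831 bbl/day
Fraction yield = 6.2%
yield = throughput * fraction / 100
yield = 122831 * 6.2 / 100 = 7615.522

7615.522 bbl/day


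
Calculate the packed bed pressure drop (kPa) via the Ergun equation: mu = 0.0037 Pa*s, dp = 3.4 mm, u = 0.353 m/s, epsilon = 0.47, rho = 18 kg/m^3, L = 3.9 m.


dp = 3.4 mm = 0.0034 m
Viscous term = 150*0.0037*0.353*(1-0.47)^2 / (0.0034^2*0.47^3) = 45853
Inertial term = 1.75*18*0.353^2*(1-0.47) / (0.0034*0.47^3) = 5893.37
dP/L = 45853 + 5893.37 = 51746.4 Pa/m
dP = 51746.4 * 3.9 / 1000 = 201.8 kPa

201.8 kPa


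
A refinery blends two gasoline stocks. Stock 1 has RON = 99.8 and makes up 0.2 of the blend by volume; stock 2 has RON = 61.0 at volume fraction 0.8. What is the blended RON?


Linear blending: RON_blend = sum(vi * RONi)
Contribution 1: 0.2 * 99.8 = 19.96
Contribution 2: 0.8 * 61.0 = 48.8
RON_blend = 19.96 + 48.8 = 68.76

68.76


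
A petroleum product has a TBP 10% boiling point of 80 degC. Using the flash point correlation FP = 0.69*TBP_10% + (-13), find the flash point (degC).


FP = 0.69 * 80 + (-13) = 42.2

42.2 degC


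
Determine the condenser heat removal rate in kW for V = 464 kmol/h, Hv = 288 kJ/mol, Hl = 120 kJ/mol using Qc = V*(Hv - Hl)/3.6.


Qc = 464 * (288 - 120) / 3.6 = 464 * 168 / 3.6 = 21650

21650 kW


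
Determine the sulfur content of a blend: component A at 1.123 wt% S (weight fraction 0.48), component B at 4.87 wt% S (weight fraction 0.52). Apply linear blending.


Linear sulfur blending: S_blend = x1*S1 + x2*S2
Contribution 1: 0.48 * 1.123 = 0.53904 wt%
Contribution 2: 0.52 * 4.87 = 2.5324 wt%
S_blend = 0.53904 + 2.5324 = 3.07144

3.07144 wt%


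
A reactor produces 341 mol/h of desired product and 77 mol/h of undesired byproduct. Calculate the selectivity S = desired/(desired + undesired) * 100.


Selectivity = desired / (desired + undesired) * 100
Total products = 341 + 77 = 418 mol/h
S = 341 / 418 * 100
= 0.8158 * 100
= 81.58 %

81.58 %


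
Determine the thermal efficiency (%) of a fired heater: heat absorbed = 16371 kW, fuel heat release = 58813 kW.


Furnace efficiency = Q_absorbed / Q_fuel * 100
= 16371 / 58813 * 100 = 27.84

27.84 %


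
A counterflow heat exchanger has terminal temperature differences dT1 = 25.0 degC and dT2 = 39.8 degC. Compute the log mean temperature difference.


LMTD = (dT1 - dT2) / ln(dT1/dT2)
= (25.0 - 39.8) / ln(25.0 / 39.8) = -14.8 / -0.464991 = 31.83

31.83 degC


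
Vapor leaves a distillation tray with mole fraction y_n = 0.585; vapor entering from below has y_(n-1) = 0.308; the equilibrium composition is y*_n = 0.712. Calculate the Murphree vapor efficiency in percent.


Murphree vapor efficiency: EMV = (y_n - y_(n-1)) / (y*_n - y_(n-1)) * 100
EMV = (0.585 - 0.308) / (0.712 - 0.308) * 100 = 0.277 / 0.404 * 100 = 68.56

68.56 %


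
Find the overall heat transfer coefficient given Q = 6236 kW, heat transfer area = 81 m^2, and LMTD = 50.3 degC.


From Q = U*A*LMTD, U = Q / (A * LMTD)
U = 6236 / (81 * 50.3) = 6236 / 4074.3 = 1.531

1.531 kW/(m^2*K)


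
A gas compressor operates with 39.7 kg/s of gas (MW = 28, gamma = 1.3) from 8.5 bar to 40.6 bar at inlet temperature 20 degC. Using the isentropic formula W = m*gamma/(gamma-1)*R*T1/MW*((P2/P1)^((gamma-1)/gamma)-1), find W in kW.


Isentropic work: W = m*(gamma/(gamma-1))*(R*T1/MW)*((P2/P1)^((gamma-1)/gamma) - 1)
T1 = 20 + 273.15 = 293.15 K
Pressure ratio = 40.6 / 8.5 = 4.77647
Exponent = (1.3 - 1)/1.3 = 0.230769
(P2/P1)^exp - 1 = 4.77647^0.230769 - 1 = 0.434554
W = 39.7 * 1.3 / 0.3 * 8.314 * 293.15 / 28 * 0.434554 = 6507

6507 kW


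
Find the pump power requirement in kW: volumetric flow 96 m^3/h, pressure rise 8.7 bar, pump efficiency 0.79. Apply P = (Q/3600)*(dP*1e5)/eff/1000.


Q = 96 / 3600 = 0.0266667 m^3/s
P = 0.0266667 * (8.7 * 1e5) / 0.79 / 1000 = 29.37

29.37 kW


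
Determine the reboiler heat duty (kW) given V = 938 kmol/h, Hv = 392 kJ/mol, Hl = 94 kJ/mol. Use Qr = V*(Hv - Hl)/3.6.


Qr = 938 * (392 - 94) / 3.6 = 938 * 298 / 3.6 = 77650

77650 kW


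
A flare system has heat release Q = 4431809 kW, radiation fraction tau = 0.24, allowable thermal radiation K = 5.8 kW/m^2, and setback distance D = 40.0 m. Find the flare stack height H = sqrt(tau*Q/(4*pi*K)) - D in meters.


tau*Q/(4*pi*K) = 0.24 * 4431809 / (4 * pi * 5.8) = 14593.3
sqrt(14593.3) = 120.803
H = 120.803 - 40.0 = 80.80

80.80 m


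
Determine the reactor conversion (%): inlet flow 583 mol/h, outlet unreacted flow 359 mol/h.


X = (F_in - F_out) / F_in * 100
Moles reacted = 583 - 359 = 224
X = 224 / 583 * 100
= 0.3842 * 100
= 38.42 %

38.42 %


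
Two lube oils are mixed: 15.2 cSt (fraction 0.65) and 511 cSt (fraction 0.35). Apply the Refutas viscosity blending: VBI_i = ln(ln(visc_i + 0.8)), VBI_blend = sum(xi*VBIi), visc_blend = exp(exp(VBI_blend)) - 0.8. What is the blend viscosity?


Refutas method: VBN_i = 14.534*ln(ln(visc_i + 0.8)) + 10.975, blended linearly by mass fraction; since VBN is linear in VBI_i = ln(ln(visc_i + 0.8)) and the fractions sum to 1, blend VBI directly: visc = exp(exp(VBI_blend)) - 0.8
VBI_1 = ln(ln(15.2 + 0.8)) = 1.01978
VBI_2 = ln(ln(511 + 0.8)) = 1.83065
VBI_blend = 0.65 * 1.01978 + 0.35 * 1.83065 = 1.30358
visc_blend = exp(exp(1.30358)) - 0.8 = 38.94

38.94 cSt


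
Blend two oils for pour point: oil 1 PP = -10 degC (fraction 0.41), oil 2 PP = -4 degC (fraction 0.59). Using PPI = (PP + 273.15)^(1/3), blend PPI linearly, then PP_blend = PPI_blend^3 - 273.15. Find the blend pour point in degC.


PPI_1 = (-10 + 273.15)^(1/3) = 6.408176
PPI_2 = (-4 + 273.15)^(1/3) = 6.456514
PPI_blend = 0.41 * 6.408176 + 0.59 * 6.456514 = 6.436695
PP_blend = 6.436695^3 - 273.15 = 266.679 - 273.15 = -6.47

-6.47 degC


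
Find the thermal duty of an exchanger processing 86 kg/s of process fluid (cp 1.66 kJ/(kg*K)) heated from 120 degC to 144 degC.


Q = m_dot * cp * delta_T
delta_T = 144 - 120 = 24 K
Q = 86 * 1.66 * 24
= 142.76 * 24
= 3426.24 kW

3426.24 kW


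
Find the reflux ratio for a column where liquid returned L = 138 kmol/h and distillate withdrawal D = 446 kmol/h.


Reflux ratio definition: R = L / D (liquid returned / distillate withdrawn)
L = 138 kmol/h, D = 446 kmol/h
R = 138 / 446 = 0.3094

0.3094


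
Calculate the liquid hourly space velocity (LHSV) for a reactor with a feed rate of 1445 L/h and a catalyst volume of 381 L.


LHSV = volumetric feed rate / catalyst volume
= 1445 L/h / 381 L
= 3.793 h^-1

3.793 h^-1


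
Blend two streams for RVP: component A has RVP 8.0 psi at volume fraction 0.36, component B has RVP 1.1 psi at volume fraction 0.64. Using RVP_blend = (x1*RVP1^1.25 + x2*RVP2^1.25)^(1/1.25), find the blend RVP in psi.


Chevron index: RVP_blend = (sum xi*RVPi^1.25)^(1/1.25)
RVP^1.25 terms: 0.36 * 8.0^1.25 + 0.64 * 1.1^1.25 = 5.56454
RVP_blend = 5.56454^(1/1.25) = 3.948

3.948 psi


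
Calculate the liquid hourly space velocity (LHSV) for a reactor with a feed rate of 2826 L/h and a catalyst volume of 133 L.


LHSV = volumetric feed rate / catalyst volume
= 2826 L/h / 133 L
= 21.25 h^-1

21.25 h^-1


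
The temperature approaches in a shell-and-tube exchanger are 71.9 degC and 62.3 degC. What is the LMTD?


LMTD = (dT1 - dT2) / ln(dT1/dT2)
= (71.9 - 62.3) / ln(71.9 / 62.3) = 9.6 / 0.143315 = 66.99

66.99 degC


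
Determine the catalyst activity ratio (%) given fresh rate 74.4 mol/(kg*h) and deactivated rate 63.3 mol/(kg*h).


Activity (%) = (rate_used / rate_fresh) * 100
rate_used = 63.3, rate_fresh = 74.4
= (63.3 / 74.4) * 100
= 0.8508 * 100 = 85.08

85.08 %


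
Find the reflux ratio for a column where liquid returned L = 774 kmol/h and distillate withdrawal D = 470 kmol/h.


Reflux ratio definition: R = L / D (liquid returned / distillate withdrawn)
L = 774 kmol/h, D = 470 kmol/h
R = 774 / 470 = 1.647

1.647


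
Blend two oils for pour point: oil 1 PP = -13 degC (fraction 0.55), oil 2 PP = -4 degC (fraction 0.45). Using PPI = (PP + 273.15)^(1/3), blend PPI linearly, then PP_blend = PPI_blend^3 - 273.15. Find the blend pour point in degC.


PPI_1 = (-13 + 273.15)^(1/3) = 6.383731
PPI_2 = (-4 + 273.15)^(1/3) = 6.456514
PPI_blend = 0.55 * 6.383731 + 0.45 * 6.456514 = 6.416483
PP_blend = 6.416483^3 - 273.15 = 264.1747 - 273.15 = -8.98

-8.98 degC


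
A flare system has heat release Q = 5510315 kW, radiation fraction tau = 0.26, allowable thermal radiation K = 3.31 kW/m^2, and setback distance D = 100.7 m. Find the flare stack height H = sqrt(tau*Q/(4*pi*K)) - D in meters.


tau*Q/(4*pi*K) = 0.26 * 5510315 / (4 * pi * 3.31) = 34443.9
sqrt(34443.9) = 185.591
H = 185.591 - 100.7 = 84.89

84.89 m


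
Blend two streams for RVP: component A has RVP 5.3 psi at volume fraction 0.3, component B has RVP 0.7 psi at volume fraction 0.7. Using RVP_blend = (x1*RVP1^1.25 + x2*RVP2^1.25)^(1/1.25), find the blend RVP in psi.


Chevron index: RVP_blend = (sum xi*RVPi^1.25)^(1/1.25)
RVP^1.25 terms: 0.3 * 5.3^1.25 + 0.7 * 0.7^1.25 = 2.86069
RVP_blend = 2.86069^(1/1.25) = 2.318

2.318 psi


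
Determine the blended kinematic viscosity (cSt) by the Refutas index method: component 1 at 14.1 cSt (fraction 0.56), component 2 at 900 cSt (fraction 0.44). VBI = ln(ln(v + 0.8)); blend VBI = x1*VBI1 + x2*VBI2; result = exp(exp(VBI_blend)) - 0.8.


Refutas method: VBN_i = 14.534*ln(ln(visc_i + 0.8)) + 10.975, blended linearly by mass fraction; since VBN is linear in VBI_i = ln(ln(visc_i + 0.8)) and the fractions sum to 1, blend VBI directly: visc = exp(exp(VBI_blend)) - 0.8
VBI_1 = ln(ln(14.1 + 0.8)) = 0.993756
VBI_2 = ln(ln(900 + 0.8)) = 1.91741
VBI_blend = 0.56 * 0.993756 + 0.44 * 1.91741 = 1.40016
visc_blend = exp(exp(1.40016)) - 0.8 = 56.93

56.93 cSt


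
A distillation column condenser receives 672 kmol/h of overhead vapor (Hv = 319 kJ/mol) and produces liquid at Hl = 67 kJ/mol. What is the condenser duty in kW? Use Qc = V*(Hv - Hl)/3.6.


Qc = 672 * (319 - 67) / 3.6 = 672 * 252 / 3.6 = 47040

47040 kW


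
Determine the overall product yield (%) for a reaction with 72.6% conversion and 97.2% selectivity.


Overall yield = conversion (%) * selectivity (%) / 100
Conversion = 72.6%, Selectivity = 97.2%
Y = 72.6 * 97.2 / 100
= 70.5672 %

70.5672 %


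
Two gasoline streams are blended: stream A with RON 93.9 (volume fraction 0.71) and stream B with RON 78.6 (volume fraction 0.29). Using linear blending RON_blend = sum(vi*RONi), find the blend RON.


Linear blending: RON_blend = sum(vi * RONi)
Contribution 1: 0.71 * 93.9 = 66.669
Contribution 2: 0.29 * 78.6 = 22.794
RON_blend = 66.669 + 22.794 = 89.463

89.463


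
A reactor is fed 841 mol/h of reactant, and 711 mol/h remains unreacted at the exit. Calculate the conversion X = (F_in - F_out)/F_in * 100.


X = (F_in - F_out) / F_in * 100
Moles reacted = 841 - 711 = 130
X = 130 / 841 * 100
= 0.1546 * 100
= 15.46 %

15.46 %


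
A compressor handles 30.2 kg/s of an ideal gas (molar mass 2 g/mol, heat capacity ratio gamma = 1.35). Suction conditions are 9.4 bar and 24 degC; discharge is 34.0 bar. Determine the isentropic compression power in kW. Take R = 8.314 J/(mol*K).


Isentropic work: W = m*(gamma/(gamma-1))*(R*T1/MW)*((P2/P1)^((gamma-1)/gamma) - 1)
T1 = 24 + 273.15 = 297.15 K
Pressure ratio = 34.0 / 9.4 = 3.61702
Exponent = (1.35 - 1)/1.35 = 0.259259
(P2/P1)^exp - 1 = 3.61702^0.259259 - 1 = 0.395589
W = 30.2 * 1.35 / 0.35 * 8.314 * 297.15 / 2 * 0.395589 = 56920

56920 kW


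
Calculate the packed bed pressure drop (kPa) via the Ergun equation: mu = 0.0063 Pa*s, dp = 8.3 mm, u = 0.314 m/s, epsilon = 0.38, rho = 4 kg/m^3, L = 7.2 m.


dp = 8.3 mm = 0.0083 m
Viscous term = 150*0.0063*0.314*(1-0.38)^2 / (0.0083^2*0.38^3) = 30174.3
Inertial term = 1.75*4*0.314^2*(1-0.38) / (0.0083*0.38^3) = 939.551
dP/L = 30174.3 + 939.551 = 31113.9 Pa/m
dP = 31113.9 * 7.2 / 1000 = 224.0 kPa

224.0 kPa


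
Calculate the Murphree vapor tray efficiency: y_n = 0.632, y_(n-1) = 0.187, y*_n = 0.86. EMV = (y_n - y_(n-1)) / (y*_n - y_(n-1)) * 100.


Murphree vapor efficiency: EMV = (y_n - y_(n-1)) / (y*_n - y_(n-1)) * 100
EMV = (0.632 - 0.187) / (0.86 - 0.187) * 100 = 0.445 / 0.673 * 100 = 66.12

66.12 %


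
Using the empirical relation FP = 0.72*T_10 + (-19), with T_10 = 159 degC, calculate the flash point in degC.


FP = 0.72 * 159 + (-19) = 95.48

95.48 degC


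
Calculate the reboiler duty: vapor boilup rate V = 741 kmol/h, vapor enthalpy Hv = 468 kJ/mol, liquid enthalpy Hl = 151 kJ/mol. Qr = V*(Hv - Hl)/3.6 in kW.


Qr = 741 * (468 - 151) / 3.6 = 741 * 317 / 3.6 = 65250

65250 kW


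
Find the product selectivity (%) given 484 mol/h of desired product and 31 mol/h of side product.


Selectivity = desired / (desired + undesired) * 100
Total products = 484 + 31 = 515 mol/h
S = 484 / 515 * 100
= 0.9398 * 100
= 93.98 %

93.98 %


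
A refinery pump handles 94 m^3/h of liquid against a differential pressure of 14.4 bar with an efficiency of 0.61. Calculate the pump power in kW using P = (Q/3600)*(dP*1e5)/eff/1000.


Q = 94 / 3600 = 0.0261111 m^3/s
P = 0.0261111 * (14.4 * 1e5) / 0.61 / 1000 = 61.64

61.64 kW


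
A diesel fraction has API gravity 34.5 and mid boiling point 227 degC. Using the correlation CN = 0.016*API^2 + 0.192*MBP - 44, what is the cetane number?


CN = 0.016 * 34.5^2 + 0.192 * 227 - 44
CN = 19.044 + 43.584 - 44 = 18.628

18.628


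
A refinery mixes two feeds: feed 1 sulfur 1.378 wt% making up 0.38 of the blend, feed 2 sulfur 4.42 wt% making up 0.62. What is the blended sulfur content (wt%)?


Linear sulfur blending: S_blend = x1*S1 + x2*S2
Contribution 1: 0.38 * 1.378 = 0.52364 wt%
Contribution 2: 0.62 * 4.42 = 2.7404 wt%
S_blend = 0.52364 + 2.7404 = 3.26404

3.26404 wt%


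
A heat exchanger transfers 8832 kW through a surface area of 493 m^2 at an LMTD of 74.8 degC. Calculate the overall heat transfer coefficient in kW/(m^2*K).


From Q = U*A*LMTD, U = Q / (A * LMTD)
U = 8832 / (493 * 74.8) = 8832 / 36876.4 = 0.2395

0.2395 kW/(m^2*K)


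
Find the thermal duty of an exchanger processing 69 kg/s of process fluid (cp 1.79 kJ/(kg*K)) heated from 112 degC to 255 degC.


Q = m_dot * cp * delta_T
delta_T = 255 - 112 = 143 K
Q = 69 * 1.79 * 143
= 123.51 * 143
= 17661.93 kW

17661.93 kW


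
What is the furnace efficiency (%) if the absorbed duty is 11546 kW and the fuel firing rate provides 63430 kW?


Furnace efficiency = Q_absorbed / Q_fuel * 100
= 11546 / 63430 * 100 = 18.20

18.20 %


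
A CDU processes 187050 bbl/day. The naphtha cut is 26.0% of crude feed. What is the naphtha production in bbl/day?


Crude throughput = 187050 bbl/day
Fraction yield = 26.0%
yield = throughput * fraction / 100
yield = 187050 * 26.0 / 100 = 48633

48633 bbl/day


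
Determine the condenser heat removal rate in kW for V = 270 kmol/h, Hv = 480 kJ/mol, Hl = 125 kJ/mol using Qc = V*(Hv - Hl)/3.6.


Qc = 270 * (480 - 125) / 3.6 = 270 * 355 / 3.6 = 26620

26620 kW


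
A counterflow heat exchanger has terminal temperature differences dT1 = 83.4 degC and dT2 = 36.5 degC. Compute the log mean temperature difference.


LMTD = (dT1 - dT2) / ln(dT1/dT2)
= (83.4 - 36.5) / ln(83.4 / 36.5) = 46.9 / 0.826336 = 56.76

56.76 degC


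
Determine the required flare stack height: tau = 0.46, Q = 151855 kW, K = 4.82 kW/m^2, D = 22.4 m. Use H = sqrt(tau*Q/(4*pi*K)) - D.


tau*Q/(4*pi*K) = 0.46 * 151855 / (4 * pi * 4.82) = 1153.27
sqrt(1153.27) = 33.9598
H = 33.9598 - 22.4 = 11.56

11.56 m


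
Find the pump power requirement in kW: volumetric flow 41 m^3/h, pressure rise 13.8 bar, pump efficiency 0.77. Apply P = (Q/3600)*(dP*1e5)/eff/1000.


Q = 41 / 3600 = 0.0113889 m^3/s
P = 0.0113889 * (13.8 * 1e5) / 0.77 / 1000 = 20.41

20.41 kW


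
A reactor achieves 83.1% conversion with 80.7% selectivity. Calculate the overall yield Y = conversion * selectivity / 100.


Overall yield = conversion (%) * selectivity (%) / 100
Conversion = 83.1%, Selectivity = 80.7%
Y = 83.1 * 80.7 / 100
= 67.0617 %

67.0617 %


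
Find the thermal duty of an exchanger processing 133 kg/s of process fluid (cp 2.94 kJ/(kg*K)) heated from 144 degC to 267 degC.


Q = m_dot * cp * delta_T
delta_T = 267 - 144 = 123 K
Q = 133 * 2.94 * 123
= 391.02 * 123
= 48095.46 kW

48095.46 kW


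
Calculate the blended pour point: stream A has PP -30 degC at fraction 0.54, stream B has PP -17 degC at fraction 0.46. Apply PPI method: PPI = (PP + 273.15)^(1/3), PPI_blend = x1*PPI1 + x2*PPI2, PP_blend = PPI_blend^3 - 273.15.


PPI_1 = (-30 + 273.15)^(1/3) = 6.241535
PPI_2 = (-17 + 273.15)^(1/3) = 6.350844
PPI_blend = 0.54 * 6.241535 + 0.46 * 6.350844 = 6.291817
PP_blend = 6.291817^3 - 273.15 = 249.0739 - 273.15 = -24.08

-24.08 degC


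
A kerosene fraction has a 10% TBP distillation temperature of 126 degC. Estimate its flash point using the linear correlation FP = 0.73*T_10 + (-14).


FP = 0.73 * 126 + (-14) = 77.98

77.98 degC
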